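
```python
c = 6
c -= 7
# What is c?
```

Trace:
`c = 6` → c = 6
`c -= 7` → c = -1
So c = -1

Answer: -1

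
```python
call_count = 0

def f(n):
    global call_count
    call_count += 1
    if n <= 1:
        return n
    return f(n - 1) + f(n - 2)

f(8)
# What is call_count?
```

Calls(n) = 1 + Calls(n-1) + Calls(n-2); Calls(0)=Calls(1)=1. For n=8 this gives 67.

Answer: 67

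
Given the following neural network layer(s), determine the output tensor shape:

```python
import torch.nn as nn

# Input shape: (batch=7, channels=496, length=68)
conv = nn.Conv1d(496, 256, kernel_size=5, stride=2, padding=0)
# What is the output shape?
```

Input: (7, 496, 68) -> Output: (7, 256, 32)

Answer: (7, 256, 32)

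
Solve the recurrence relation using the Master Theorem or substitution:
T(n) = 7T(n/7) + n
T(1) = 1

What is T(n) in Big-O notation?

By Master Theorem: a=7, b=7, f(n)=n. Since log_7(7) = 1 and f(n) = Θ(n^1), Case 2 applies. T(n) = O(n log n).

Answer: O(n log n)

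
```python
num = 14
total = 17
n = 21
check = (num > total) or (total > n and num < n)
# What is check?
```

Trace:
`num = 14` → num = 14
`total = 17` → total = 17
`n = 21` → n = 21
`check = (num > total) or (total > n and num < n)` → check = False
So check = False

Answer: False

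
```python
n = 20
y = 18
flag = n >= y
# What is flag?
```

Trace:
`n = 20` → n = 20
`y = 18` → y = 18
`flag = n >= y` → flag = True
So flag = True

Answer: True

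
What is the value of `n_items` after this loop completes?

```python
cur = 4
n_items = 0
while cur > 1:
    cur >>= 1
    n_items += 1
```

Count right shifts until 1
`n_items` takes the values: 0 → 1 → 2

Answer: 2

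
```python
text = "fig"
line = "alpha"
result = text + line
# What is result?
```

Trace:
`text = "fig"` → text = 'fig'
`line = "alpha"` → line = 'alpha'
`result = text + line` → result = 'figalpha'
So result = 'figalpha'

Answer: 'figalpha'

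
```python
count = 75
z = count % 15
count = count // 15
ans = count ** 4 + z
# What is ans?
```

Trace:
`count = 75` → count = 75
`z = count % 15` → z = 0
`count = count // 15` → count = 5
`ans = count ** 4 + z` → ans = 625
So ans = 625

Answer: 625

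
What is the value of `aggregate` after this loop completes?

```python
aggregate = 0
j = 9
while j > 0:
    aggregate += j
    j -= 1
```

Sum 9 down to 1
`aggregate` takes the values: 0 → 9 → 17 → 24 → 30 → 35 → 39 → 42 → 44 → 45

Answer: 45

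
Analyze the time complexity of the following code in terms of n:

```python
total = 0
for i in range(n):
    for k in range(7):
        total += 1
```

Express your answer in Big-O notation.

Each loop level contributes: n × 1. Multiplying the contributions gives O(n).

Answer: O(n)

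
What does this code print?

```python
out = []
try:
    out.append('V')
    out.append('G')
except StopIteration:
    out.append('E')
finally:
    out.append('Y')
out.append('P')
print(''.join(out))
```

Execution trace: 'V' (try body) → 'G' (try body, no exception) → 'Y' (finally) → 'P' (after the try/except). Output: VGYP

Answer: VGYP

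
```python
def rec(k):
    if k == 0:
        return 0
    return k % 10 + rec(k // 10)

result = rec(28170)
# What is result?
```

Sum of digits of 28170: 0 + 7 + 1 + 8 + 2 = 18

Answer: 18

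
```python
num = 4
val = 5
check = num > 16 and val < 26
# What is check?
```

Trace:
`num = 4` → num = 4
`val = 5` → val = 5
`check = num > 16 and val < 26` → check = False
So check = False

Answer: False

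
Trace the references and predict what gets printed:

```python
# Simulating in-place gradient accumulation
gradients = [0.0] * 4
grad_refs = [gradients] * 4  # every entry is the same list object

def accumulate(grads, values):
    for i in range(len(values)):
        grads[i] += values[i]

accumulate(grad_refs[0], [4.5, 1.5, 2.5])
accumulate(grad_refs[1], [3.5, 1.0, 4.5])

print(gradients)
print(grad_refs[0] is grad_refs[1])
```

Key concept: gradient accumulation aliasing.
Step by step:
`gradients = [0.0] * 4` → gradients = [0.0, 0.0, 0.0, 0.0]
`grad_refs = [gradients] * 4` → grad_refs = [[0.0, 0.0, 0.0, 0.0], [0.0, 0.0, 0.0, 0.0], [0.0, 0.0, 0.0, 0.0], [0.0, 0.0, 0.0, 0.0]]
`accumulate(grad_refs[0], [4.5, 1.5, 2.5])` → gradients = [4.5, 1.5, 2.5, 0.0]; grad_refs = [[4.5, 1.5, 2.5, 0.0], [4.5, 1.5, 2.5, 0.0], [4.5, 1.5, 2.5, 0.0], [4.5, 1.5, 2.5, 0.0]]
`accumulate(grad_refs[1], [3.5, 1.0, 4.5])` → gradients = [8.0, 2.5, 7.0, 0.0]; grad_refs = [[8.0, 2.5, 7.0, 0.0], [8.0, 2.5, 7.0, 0.0], [8.0, 2.5, 7.0, 0.0], [8.0, 2.5, 7.0, 0.0]]
`print(gradients)` → prints [8.0, 2.5, 7.0, 0.0]
`print(grad_refs[0] is grad_refs[1])` → prints True

Answer:
[8.0, 2.5, 7.0, 0.0]
True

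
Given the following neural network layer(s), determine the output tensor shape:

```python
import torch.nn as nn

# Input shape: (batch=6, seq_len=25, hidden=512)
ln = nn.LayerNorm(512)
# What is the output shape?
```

Input: (6, 25, 512) -> Output: (6, 25, 512)

Answer: (6, 25, 512)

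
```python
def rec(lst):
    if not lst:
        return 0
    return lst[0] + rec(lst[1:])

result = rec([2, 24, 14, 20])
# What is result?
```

2 + 24 + 14 + 20 + 0 = 60

Answer: 60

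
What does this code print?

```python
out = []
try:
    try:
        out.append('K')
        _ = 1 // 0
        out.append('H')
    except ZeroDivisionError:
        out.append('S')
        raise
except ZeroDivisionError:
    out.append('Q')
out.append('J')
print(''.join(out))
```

Execution trace: 'K' (inner try body) → 'S' (inner except ZeroDivisionError) → 'Q' (outer except ZeroDivisionError) → 'J' (after the try/except). Output: KSQJ

Answer: KSQJ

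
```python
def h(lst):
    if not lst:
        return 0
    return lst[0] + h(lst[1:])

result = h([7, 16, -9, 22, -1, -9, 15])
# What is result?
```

7 + 16 + (-9) + 22 + (-1) + (-9) + 15 + 0 = 41

Answer: 41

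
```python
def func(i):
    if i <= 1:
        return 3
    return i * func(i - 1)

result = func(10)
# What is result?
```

func(10) = 10 * 9 * 8 * 7 * 6 * 5 * 4 * 3 * 2 * 3 = 10886400

Answer: 10886400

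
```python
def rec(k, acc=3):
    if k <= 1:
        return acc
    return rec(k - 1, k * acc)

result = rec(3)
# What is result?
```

Accumulator trace (n, acc): (3, 3) -> (2, 9) -> (1, 18) -> return 18

Answer: 18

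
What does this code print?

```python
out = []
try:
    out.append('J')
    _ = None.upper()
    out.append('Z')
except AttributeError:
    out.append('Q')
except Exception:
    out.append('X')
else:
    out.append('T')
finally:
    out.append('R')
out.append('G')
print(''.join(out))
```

Execution trace: 'J' (try body) → 'Q' (except AttributeError) → 'R' (finally) → 'G' (after the try/except). Output: JQRG

Answer: JQRG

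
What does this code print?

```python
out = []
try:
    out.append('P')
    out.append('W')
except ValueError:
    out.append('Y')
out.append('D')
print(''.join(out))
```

Execution trace: 'P' (try body) → 'W' (try body, no exception) → 'D' (after the try/except). Output: PWD

Answer: PWD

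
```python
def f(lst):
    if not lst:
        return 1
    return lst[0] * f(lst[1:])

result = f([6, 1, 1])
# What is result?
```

Product over [6, 1, 1] = 6 * 1 * 1 = 6

Answer: 6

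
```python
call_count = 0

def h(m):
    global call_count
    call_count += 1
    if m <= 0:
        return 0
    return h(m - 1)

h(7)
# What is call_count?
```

Linear recursion stepping by 1: 8 calls from m=7 down to ≤0.

Answer: 8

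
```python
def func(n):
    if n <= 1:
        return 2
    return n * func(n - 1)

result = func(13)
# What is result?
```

func(13) = 13 * 12 * 11 * 10 * 9 * 8 * 7 * 6 * 5 * 4 * 3 * 2 * 2 = 12454041600

Answer: 12454041600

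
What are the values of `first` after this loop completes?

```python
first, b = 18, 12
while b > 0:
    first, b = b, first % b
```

GCD of 18 and 12
`first` takes the values: 18 → 12 → 6

Answer: 6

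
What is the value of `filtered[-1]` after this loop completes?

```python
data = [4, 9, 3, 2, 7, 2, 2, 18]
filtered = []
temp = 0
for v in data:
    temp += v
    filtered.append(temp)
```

Cumulative sum ends at 47
`filtered` takes the values: [] → [4] → [4, 13] → [4, 13, 16] → [4, 13, 16, 18] → [4, 13, 16, 18, 25] → [4, 13, 16, 18, 25, 27] → [4, 13, 16, 18, 25, 27, 29] → [4, 13, 16, 18, 25, 27, 29, 47]
So `filtered[-1]` = 47

Answer: 47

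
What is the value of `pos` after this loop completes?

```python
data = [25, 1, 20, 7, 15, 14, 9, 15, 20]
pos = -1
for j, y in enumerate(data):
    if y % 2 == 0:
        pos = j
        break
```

First even number index in [25, 1, 20, 7, 15, 14, 9, 15, 20]
`pos` takes the values: -1 → 2

Answer: 2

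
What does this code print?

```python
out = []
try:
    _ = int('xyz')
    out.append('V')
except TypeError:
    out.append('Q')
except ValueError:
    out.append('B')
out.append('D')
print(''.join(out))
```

Execution trace: 'B' (except ValueError) → 'D' (after the try/except). Output: BD

Answer: BD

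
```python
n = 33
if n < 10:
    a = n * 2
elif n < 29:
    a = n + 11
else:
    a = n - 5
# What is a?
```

Trace:
`n = 33` → n = 33
`if n < 10: ...` → n < 10 is False, n < 29 is False, take else branch → a = 28
So a = 28

Answer: 28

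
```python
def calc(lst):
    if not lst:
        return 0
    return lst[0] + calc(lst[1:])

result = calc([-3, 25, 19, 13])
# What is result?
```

(-3) + 25 + 19 + 13 + 0 = 54

Answer: 54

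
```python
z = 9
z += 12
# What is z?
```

Trace:
`z = 9` → z = 9
`z += 12` → z = 21
So z = 21

Answer: 21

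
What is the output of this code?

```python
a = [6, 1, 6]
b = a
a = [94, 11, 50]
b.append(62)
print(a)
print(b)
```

Key concept: rebinding vs mutation: a is rebound to a new list, b still points at the original.
Step by step:
`a = [6, 1, 6]` → a = [6, 1, 6]
`b = a` → b = [6, 1, 6] (same object as a)
`a = [94, 11, 50]` → a = [94, 11, 50]
`b.append(62)` → b = [6, 1, 6, 62]
`print(a)` → prints [94, 11, 50]
`print(b)` → prints [6, 1, 6, 62]

Answer:
[94, 11, 50]
[6, 1, 6, 62]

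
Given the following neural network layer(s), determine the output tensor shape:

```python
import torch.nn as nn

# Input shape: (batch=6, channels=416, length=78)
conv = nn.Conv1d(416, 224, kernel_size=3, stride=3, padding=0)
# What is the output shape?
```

Input: (6, 416, 78) -> Output: (6, 224, 26)

Answer: (6, 224, 26)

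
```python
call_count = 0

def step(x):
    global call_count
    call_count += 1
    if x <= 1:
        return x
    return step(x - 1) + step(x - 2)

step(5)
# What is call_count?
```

Calls(x) = 1 + Calls(x-1) + Calls(x-2); Calls(0)=Calls(1)=1. For x=5 this gives 15.

Answer: 15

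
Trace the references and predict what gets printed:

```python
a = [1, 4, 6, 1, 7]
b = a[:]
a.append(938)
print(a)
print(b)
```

Key concept: slice [:] creates copy.
Step by step:
`a = [1, 4, 6, 1, 7]` → a = [1, 4, 6, 1, 7]
`b = a[:]` → b = [1, 4, 6, 1, 7]
`a.append(938)` → a = [1, 4, 6, 1, 7, 938]
`print(a)` → prints [1, 4, 6, 1, 7, 938]
`print(b)` → prints [1, 4, 6, 1, 7]

Answer:
[1, 4, 6, 1, 7, 938]
[1, 4, 6, 1, 7]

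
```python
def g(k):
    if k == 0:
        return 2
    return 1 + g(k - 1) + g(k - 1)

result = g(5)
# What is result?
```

g(k) = 1 + 2·g(k-1), g(0)=2. Closed form: (2+1)·2^5 - 1 = 95.

Answer: 95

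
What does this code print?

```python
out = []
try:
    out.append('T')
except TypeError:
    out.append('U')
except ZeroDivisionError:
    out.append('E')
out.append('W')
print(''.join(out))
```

Execution trace: 'T' (try body, no exception) → 'W' (after the try/except). Output: TW

Answer: TW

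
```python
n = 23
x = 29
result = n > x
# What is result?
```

Trace:
`n = 23` → n = 23
`x = 29` → x = 29
`result = n > x` → result = False
So result = False

Answer: False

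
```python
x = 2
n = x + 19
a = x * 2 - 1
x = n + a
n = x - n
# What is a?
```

Trace:
`x = 2` → x = 2
`n = x + 19` → n = 21
`a = x * 2 - 1` → a = 3
`x = n + a` → x = 24
`n = x - n` → n = 3
So a = 3

Answer: 3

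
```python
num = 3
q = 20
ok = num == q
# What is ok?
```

Trace:
`num = 3` → num = 3
`q = 20` → q = 20
`ok = num == q` → ok = False
So ok = False

Answer: False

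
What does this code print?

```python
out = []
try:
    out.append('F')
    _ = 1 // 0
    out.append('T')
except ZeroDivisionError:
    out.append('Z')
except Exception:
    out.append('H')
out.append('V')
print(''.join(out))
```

Execution trace: 'F' (try body) → 'Z' (except ZeroDivisionError) → 'V' (after the try/except). Output: FZV

Answer: FZV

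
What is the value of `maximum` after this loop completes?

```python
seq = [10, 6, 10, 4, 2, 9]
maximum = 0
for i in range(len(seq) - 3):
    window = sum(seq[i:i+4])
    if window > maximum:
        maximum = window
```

Max sum of 4-element window in [10, 6, 10, 4, 2, 9]
`maximum` takes the values: 0 → 30

Answer: 30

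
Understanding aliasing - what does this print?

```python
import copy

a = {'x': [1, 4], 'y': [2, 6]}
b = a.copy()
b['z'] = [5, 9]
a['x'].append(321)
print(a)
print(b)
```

Key concept: shallow copy of dict with mutable values.
Step by step:
`a = {'x': [1, 4], 'y': [2, 6]}` → a = {'x': [1, 4], 'y': [2, 6]}
`b = a.copy()` → b = {'x': [1, 4], 'y': [2, 6]}
`b['z'] = [5, 9]` → b = {'x': [1, 4], 'y': [2, 6], 'z': [5, 9]}
`a['x'].append(321)` → a = {'x': [1, 4, 321], 'y': [2, 6]}; b = {'x': [1, 4, 321], 'y': [2, 6], 'z': [5, 9]}
`print(a)` → prints {'x': [1, 4, 321], 'y': [2, 6]}
`print(b)` → prints {'x': [1, 4, 321], 'y': [2, 6], 'z': [5, 9]}

Answer:
{'x': [1, 4, 321], 'y': [2, 6]}
{'x': [1, 4, 321], 'y': [2, 6], 'z': [5, 9]}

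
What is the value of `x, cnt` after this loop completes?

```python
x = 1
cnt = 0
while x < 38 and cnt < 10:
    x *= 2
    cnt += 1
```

Double until >= 38 or 10 iterations
`x, cnt` takes the values: (1, 0) → (2, 0) → (2, 1) → (4, 1) → (4, 2) → (8, 2) → (8, 3) → (16, 3) → (16, 4) → (32, 4) → (32, 5) → (64, 5) → (64, 6)

Answer: 64, 6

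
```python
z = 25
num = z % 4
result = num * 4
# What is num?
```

Trace:
`z = 25` → z = 25
`num = z % 4` → num = 1
`result = num * 4` → result = 4
So num = 1

Answer: 1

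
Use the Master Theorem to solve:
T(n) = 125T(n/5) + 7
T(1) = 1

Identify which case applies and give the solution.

a=125, b=5, f(n)=7. log_5(125) = 3. Since c=0 < 3, Case 1 applies: T(n) = Θ(n^log_b(a)) = O(n^3).

Answer: O(n^3) - Case 1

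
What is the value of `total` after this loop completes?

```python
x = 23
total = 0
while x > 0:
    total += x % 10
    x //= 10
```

Sum digits of 23
`total` takes the values: 0 → 3 → 5

Answer: 5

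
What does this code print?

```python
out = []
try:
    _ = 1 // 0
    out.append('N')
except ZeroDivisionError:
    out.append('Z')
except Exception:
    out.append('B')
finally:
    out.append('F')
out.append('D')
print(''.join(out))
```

Execution trace: 'Z' (except ZeroDivisionError) → 'F' (finally) → 'D' (after the try/except). Output: ZFD

Answer: ZFD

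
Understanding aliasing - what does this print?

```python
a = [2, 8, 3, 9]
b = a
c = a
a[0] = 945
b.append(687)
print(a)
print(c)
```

Key concept: multiple aliases.
Step by step:
`a = [2, 8, 3, 9]` → a = [2, 8, 3, 9]
`b = a` → b = [2, 8, 3, 9] (same object as a)
`c = a` → c = [2, 8, 3, 9] (same object as a, b)
`a[0] = 945` → a = [945, 8, 3, 9] (same object as b, c); b = [945, 8, 3, 9] (same object as a, c); c = [945, 8, 3, 9] (same object as a, b)
`b.append(687)` → a = [945, 8, 3, 9, 687] (same object as b, c); b = [945, 8, 3, 9, 687] (same object as a, c); c = [945, 8, 3, 9, 687] (same object as a, b)
`print(a)` → prints [945, 8, 3, 9, 687]
`print(c)` → prints [945, 8, 3, 9, 687]

Answer:
[945, 8, 3, 9, 687]
[945, 8, 3, 9, 687]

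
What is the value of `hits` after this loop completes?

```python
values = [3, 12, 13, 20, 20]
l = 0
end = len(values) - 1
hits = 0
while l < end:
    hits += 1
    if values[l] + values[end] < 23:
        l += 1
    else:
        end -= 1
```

Steps to find pair summing to 23
`hits` takes the values: 0 → 1 → 2 → 3 → 4

Answer: 4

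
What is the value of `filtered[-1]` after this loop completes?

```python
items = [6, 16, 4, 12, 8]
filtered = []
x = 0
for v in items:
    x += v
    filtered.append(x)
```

Cumulative sum ends at 46
`filtered` takes the values: [] → [6] → [6, 22] → [6, 22, 26] → [6, 22, 26, 38] → [6, 22, 26, 38, 46]
So `filtered[-1]` = 46

Answer: 46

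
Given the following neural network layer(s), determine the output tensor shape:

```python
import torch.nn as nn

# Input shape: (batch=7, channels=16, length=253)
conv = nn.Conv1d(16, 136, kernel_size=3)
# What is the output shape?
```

Input: (7, 16, 253) -> Output: (7, 136, 251)

Answer: (7, 136, 251)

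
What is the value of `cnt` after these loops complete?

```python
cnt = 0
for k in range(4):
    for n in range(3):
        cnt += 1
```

4 * 3 = 12
`cnt` takes the values: 0 → 1 → 2 → 3 → 4 → 5 → 6 → 7 → 8 → 9 → 10 → 11 → 12

Answer: 12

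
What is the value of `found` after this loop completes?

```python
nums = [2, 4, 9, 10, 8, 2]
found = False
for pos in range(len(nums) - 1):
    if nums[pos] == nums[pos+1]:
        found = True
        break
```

Check consecutive duplicates in [2, 4, 9, 10, 8, 2]
`found` takes the values: False

Answer: False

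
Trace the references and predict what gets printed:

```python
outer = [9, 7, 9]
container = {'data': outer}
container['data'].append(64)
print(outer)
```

Key concept: dict holds reference to list.
Step by step:
`outer = [9, 7, 9]` → outer = [9, 7, 9]
`container = {'data': outer}` → container = {'data': [9, 7, 9]}
`container['data'].append(64)` → outer = [9, 7, 9, 64]; container = {'data': [9, 7, 9, 64]}
`print(outer)` → prints [9, 7, 9, 64]

Answer: [9, 7, 9, 64]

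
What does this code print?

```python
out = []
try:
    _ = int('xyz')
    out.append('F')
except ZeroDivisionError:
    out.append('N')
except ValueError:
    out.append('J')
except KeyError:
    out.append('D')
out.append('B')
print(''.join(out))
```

Execution trace: 'J' (except ValueError) → 'B' (after the try/except). Output: JB

Answer: JB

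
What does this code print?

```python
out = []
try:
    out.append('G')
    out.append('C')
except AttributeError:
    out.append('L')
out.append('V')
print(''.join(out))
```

Execution trace: 'G' (try body) → 'C' (try body, no exception) → 'V' (after the try/except). Output: GCV

Answer: GCV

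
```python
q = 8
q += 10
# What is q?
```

Trace:
`q = 8` → q = 8
`q += 10` → q = 18
So q = 18

Answer: 18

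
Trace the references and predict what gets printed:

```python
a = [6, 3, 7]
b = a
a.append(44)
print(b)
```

Key concept: basic list aliasing.
Step by step:
`a = [6, 3, 7]` → a = [6, 3, 7]
`b = a` → b = [6, 3, 7] (same object as a)
`a.append(44)` → a = [6, 3, 7, 44] (same object as b); b = [6, 3, 7, 44] (same object as a)
`print(b)` → prints [6, 3, 7, 44]

Answer: [6, 3, 7, 44]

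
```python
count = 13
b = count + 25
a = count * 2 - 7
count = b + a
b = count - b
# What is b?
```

Trace:
`count = 13` → count = 13
`b = count + 25` → b = 38
`a = count * 2 - 7` → a = 19
`count = b + a` → count = 57
`b = count - b` → b = 19
So b = 19

Answer: 19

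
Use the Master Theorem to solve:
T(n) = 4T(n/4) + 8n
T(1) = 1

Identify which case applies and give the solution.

a=4, b=4, f(n)=8n. log_4(4) = 1. Since c=1 = 1, Case 2 applies: T(n) = Θ(n^log_b(a) · log n) = O(n log n).

Answer: O(n log n) - Case 2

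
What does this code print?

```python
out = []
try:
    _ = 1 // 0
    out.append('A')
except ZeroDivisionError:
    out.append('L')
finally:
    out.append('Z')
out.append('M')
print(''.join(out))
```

Execution trace: 'L' (except ZeroDivisionError) → 'Z' (finally) → 'M' (after the try/except). Output: LZM

Answer: LZM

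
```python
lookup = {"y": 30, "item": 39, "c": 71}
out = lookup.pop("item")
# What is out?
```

Trace:
`lookup = {"y": 30, "item": 39, "c": 71}` → lookup = {'y': 30, 'item': 39, 'c': 71}
`out = lookup.pop("item")` → lookup = {'y': 30, 'c': 71}; out = 39
So out = 39

Answer: 39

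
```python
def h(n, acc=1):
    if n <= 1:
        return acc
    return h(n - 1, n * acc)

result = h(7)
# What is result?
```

Accumulator trace (n, acc): (7, 1) -> (6, 7) -> (5, 42) -> (4, 210) -> (3, 840) -> (2, 2520) -> (1, 5040) -> return 5040

Answer: 5040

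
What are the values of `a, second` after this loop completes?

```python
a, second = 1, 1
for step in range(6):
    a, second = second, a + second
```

Fibonacci: after 6 iterations
`a, second` takes the values: (1, 1) → (1, 2) → (2, 3) → (3, 5) → (5, 8) → (8, 13) → (13, 21)

Answer: 13, 21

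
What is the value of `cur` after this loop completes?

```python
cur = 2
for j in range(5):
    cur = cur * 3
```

Multiply by 3, 5 times: 2 * 3^5 = 486
`cur` takes the values: 2 → 6 → 18 → 54 → 162 → 486

Answer: 486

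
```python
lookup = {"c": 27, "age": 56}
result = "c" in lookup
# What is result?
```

Trace:
`lookup = {"c": 27, "age": 56}` → lookup = {'c': 27, 'age': 56}
`result = "c" in lookup` → result = True
So result = True

Answer: True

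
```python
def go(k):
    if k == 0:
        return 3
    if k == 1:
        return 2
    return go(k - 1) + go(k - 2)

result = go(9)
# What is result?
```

Build up from base cases: go(0)=3, go(1)=2, go(2)=5, go(3)=7, go(4)=12, go(5)=19, go(6)=31, ..., go(9)=131

Answer: 131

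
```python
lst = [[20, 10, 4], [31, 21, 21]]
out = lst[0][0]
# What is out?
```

Trace:
`lst = [[20, 10, 4], [31, 21, 21]]` → lst = [[20, 10, 4], [31, 21, 21]]
`out = lst[0][0]` → out = 20
So out = 20

Answer: 20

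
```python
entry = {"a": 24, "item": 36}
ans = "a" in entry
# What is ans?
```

Trace:
`entry = {"a": 24, "item": 36}` → entry = {'a': 24, 'item': 36}
`ans = "a" in entry` → ans = True
So ans = True

Answer: True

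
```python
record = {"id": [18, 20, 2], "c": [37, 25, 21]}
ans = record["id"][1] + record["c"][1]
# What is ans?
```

Trace:
`record = {"id": [18, 20, 2], "c": [37, 25, 21]}` → record = {'id': [18, 20, 2], 'c': [37, 25, 21]}
`ans = record["id"][1] + record["c"][1]` → ans = 45
So ans = 45

Answer: 45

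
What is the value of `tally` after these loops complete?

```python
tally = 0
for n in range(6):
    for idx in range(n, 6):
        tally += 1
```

Upper triangle: 6 + 5 + ... + 1
`tally` takes the values: 0 → 1 → 2 → 3 → 4 → 5 → 6 → 7 → 8 → 9 → 10 → 11 → 12 → 13 → 14 → 15 → 16 → 17 → 18 → 19 → 20 → 21

Answer: 21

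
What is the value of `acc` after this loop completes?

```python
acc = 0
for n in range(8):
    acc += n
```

Sum of 0 to 7 = 28
`acc` takes the values: 0 → 1 → 3 → 6 → 10 → 15 → 21 → 28

Answer: 28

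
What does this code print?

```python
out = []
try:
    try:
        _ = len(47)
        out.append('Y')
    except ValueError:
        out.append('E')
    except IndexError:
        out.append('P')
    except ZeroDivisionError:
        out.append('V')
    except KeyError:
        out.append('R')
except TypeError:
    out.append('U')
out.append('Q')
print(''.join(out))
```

Execution trace: 'U' (outer except TypeError) → 'Q' (after the try/except). Output: UQ

Answer: UQ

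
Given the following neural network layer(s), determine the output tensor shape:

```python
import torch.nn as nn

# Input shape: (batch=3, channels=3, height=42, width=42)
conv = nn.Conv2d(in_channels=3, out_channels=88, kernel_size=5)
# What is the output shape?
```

Input: (3, 3, 42, 42) -> Output: (3, 88, 38, 38)

Answer: (3, 88, 38, 38)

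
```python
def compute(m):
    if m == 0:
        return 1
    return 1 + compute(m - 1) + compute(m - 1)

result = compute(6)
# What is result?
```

compute(m) = 1 + 2·compute(m-1), compute(0)=1. Closed form: (1+1)·2^6 - 1 = 127.

Answer: 127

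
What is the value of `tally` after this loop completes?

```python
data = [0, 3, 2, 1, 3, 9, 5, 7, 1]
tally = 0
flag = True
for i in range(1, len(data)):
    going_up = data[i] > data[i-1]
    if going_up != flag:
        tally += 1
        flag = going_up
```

Count direction changes in [0, 3, 2, 1, 3, 9, 5, 7, 1]
`tally` takes the values: 0 → 1 → 2 → 3 → 4 → 5

Answer: 5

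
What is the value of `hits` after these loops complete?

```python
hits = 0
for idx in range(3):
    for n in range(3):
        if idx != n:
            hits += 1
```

3² - 3 (exclude diagonal)
`hits` takes the values: 0 → 1 → 2 → 3 → 4 → 5 → 6

Answer: 6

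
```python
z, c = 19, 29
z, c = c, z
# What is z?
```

Trace:
`z, c = 19, 29` → z = 19; c = 29
`z, c = c, z` → z = 29; c = 19
So z = 29

Answer: 29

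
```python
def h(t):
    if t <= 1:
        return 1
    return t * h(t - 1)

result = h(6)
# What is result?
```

h(6) = 6 * 5 * 4 * 3 * 2 * 1 = 720

Answer: 720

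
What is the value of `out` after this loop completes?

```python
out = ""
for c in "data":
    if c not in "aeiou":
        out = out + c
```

Remove vowels from 'data'
`out` takes the values: "" → "d" → "dt"

Answer: "dt"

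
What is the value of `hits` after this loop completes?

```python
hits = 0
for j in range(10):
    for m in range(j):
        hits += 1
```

Triangle number: 0+1+2+...+9
`hits` takes the values: 0 → 1 → 2 → 3 → 4 → 5 → 6 → 7 → 8 → 9 → 10 → 11 → 12 → 13 → 14 → 15 → 16 → 17 → 18 → 19 → 20 → 21 → 22 → 23 → 24 → 25 → 26 → 27 → 28 → 29 → … → 41 → 42 → 43 → 44 → 45

Answer: 45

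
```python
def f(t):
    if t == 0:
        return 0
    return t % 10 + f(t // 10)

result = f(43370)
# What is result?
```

Sum of digits of 43370: 0 + 7 + 3 + 3 + 4 = 17

Answer: 17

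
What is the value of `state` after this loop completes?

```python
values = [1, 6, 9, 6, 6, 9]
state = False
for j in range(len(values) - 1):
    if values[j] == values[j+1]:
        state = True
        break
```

Check consecutive duplicates in [1, 6, 9, 6, 6, 9]
`state` takes the values: False → True

Answer: True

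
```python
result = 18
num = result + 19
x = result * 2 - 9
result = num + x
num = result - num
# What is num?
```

Trace:
`result = 18` → result = 18
`num = result + 19` → num = 37
`x = result * 2 - 9` → x = 27
`result = num + x` → result = 64
`num = result - num` → num = 27
So num = 27

Answer: 27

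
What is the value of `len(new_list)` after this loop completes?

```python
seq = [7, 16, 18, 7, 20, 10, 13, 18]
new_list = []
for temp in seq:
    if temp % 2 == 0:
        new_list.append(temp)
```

Count even numbers in [7, 16, 18, 7, 20, 10, 13, 18]
`new_list` takes the values: [] → [16] → [16, 18] → [16, 18, 20] → [16, 18, 20, 10] → [16, 18, 20, 10, 18]
So `len(new_list)` = 5

Answer: 5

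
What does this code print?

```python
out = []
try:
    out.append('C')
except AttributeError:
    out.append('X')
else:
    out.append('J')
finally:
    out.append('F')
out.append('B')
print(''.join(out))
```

Execution trace: 'C' (try body, no exception) → 'J' (else) → 'F' (finally) → 'B' (after the try/except). Output: CJFB

Answer: CJFB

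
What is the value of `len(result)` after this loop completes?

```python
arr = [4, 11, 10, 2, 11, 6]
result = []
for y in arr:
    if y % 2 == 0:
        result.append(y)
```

Count even numbers in [4, 11, 10, 2, 11, 6]
`result` takes the values: [] → [4] → [4, 10] → [4, 10, 2] → [4, 10, 2, 6]
So `len(result)` = 4

Answer: 4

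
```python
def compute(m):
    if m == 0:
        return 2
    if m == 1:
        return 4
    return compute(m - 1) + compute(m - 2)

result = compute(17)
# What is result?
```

Build up from base cases: compute(0)=2, compute(1)=4, compute(2)=6, compute(3)=10, compute(4)=16, compute(5)=26, compute(6)=42, ..., compute(17)=8362

Answer: 8362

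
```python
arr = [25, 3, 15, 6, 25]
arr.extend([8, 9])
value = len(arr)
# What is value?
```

Trace:
`arr = [25, 3, 15, 6, 25]` → arr = [25, 3, 15, 6, 25]
`arr.extend([8, 9])` → arr = [25, 3, 15, 6, 25, 8, 9]
`value = len(arr)` → value = 7
So value = 7

Answer: 7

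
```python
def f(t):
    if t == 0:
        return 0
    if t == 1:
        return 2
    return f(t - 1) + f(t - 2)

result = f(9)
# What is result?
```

Build up from base cases: f(0)=0, f(1)=2, f(2)=2, f(3)=4, f(4)=6, f(5)=10, f(6)=16, ..., f(9)=68

Answer: 68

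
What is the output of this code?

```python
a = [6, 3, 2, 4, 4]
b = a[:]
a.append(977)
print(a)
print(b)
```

Key concept: slice [:] creates copy.
Step by step:
`a = [6, 3, 2, 4, 4]` → a = [6, 3, 2, 4, 4]
`b = a[:]` → b = [6, 3, 2, 4, 4]
`a.append(977)` → a = [6, 3, 2, 4, 4, 977]
`print(a)` → prints [6, 3, 2, 4, 4, 977]
`print(b)` → prints [6, 3, 2, 4, 4]

Answer:
[6, 3, 2, 4, 4, 977]
[6, 3, 2, 4, 4]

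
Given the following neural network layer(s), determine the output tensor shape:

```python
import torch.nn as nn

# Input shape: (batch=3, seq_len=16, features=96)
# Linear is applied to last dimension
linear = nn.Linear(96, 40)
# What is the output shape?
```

Input: (3, 16, 96) -> Output: (3, 16, 40)

Answer: (3, 16, 40)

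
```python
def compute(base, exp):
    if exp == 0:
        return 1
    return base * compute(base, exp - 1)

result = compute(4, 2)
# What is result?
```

compute(4, 2) = 4 * 4 = 16

Answer: 16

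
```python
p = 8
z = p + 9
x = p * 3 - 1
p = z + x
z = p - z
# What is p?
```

Trace:
`p = 8` → p = 8
`z = p + 9` → z = 17
`x = p * 3 - 1` → x = 23
`p = z + x` → p = 40
`z = p - z` → z = 23
So p = 40

Answer: 40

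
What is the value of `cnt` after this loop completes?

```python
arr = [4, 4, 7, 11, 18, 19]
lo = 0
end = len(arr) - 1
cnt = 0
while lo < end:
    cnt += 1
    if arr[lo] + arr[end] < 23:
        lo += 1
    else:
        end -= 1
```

Steps to find pair summing to 23
`cnt` takes the values: 0 → 1 → 2 → 3 → 4 → 5

Answer: 5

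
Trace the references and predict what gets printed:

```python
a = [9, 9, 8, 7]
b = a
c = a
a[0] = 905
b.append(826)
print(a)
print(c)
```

Key concept: multiple aliases.
Step by step:
`a = [9, 9, 8, 7]` → a = [9, 9, 8, 7]
`b = a` → b = [9, 9, 8, 7] (same object as a)
`c = a` → c = [9, 9, 8, 7] (same object as a, b)
`a[0] = 905` → a = [905, 9, 8, 7] (same object as b, c); b = [905, 9, 8, 7] (same object as a, c); c = [905, 9, 8, 7] (same object as a, b)
`b.append(826)` → a = [905, 9, 8, 7, 826] (same object as b, c); b = [905, 9, 8, 7, 826] (same object as a, c); c = [905, 9, 8, 7, 826] (same object as a, b)
`print(a)` → prints [905, 9, 8, 7, 826]
`print(c)` → prints [905, 9, 8, 7, 826]

Answer:
[905, 9, 8, 7, 826]
[905, 9, 8, 7, 826]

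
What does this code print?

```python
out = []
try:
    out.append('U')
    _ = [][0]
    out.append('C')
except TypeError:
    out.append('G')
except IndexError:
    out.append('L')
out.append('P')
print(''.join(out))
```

Execution trace: 'U' (try body) → 'L' (except IndexError) → 'P' (after the try/except). Output: ULP

Answer: ULP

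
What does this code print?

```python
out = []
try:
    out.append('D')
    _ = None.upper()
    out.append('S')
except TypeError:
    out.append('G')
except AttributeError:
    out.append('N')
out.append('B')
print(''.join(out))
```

Execution trace: 'D' (try body) → 'N' (except AttributeError) → 'B' (after the try/except). Output: DNB

Answer: DNB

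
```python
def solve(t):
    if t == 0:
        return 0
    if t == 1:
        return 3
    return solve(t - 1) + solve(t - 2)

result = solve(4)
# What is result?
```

Build up from base cases: solve(0)=0, solve(1)=3, solve(2)=3, solve(3)=6, solve(4)=9

Answer: 9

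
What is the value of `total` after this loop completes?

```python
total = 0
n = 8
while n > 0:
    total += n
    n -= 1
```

Sum 8 down to 1
`total` takes the values: 0 → 8 → 15 → 21 → 26 → 30 → 33 → 35 → 36

Answer: 36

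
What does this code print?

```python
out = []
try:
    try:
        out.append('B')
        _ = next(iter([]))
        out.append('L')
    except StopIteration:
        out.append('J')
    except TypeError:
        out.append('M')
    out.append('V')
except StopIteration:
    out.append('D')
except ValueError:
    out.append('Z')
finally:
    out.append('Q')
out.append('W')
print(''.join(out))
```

Execution trace: 'B' (inner try body) → 'J' (inner except StopIteration) → 'V' (try body, no exception) → 'Q' (finally) → 'W' (after the try/except). Output: BJVQW

Answer: BJVQW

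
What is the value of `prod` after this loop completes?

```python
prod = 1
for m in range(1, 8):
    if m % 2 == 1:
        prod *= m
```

Product of odd numbers 1 to 7
`prod` takes the values: 1 → 3 → 15 → 105

Answer: 105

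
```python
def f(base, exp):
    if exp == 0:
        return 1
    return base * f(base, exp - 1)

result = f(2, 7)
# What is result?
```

f(2, 7) = 2 * 2 * 2 * 2 * 2 * 2 * 2 = 128

Answer: 128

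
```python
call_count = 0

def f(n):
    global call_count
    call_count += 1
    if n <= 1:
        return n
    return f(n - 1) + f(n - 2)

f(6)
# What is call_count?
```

Calls(n) = 1 + Calls(n-1) + Calls(n-2); Calls(0)=Calls(1)=1. For n=6 this gives 25.

Answer: 25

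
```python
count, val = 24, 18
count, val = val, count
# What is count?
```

Trace:
`count, val = 24, 18` → count = 24; val = 18
`count, val = val, count` → count = 18; val = 24
So count = 18

Answer: 18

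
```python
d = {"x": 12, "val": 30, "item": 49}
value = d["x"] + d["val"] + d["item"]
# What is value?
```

Trace:
`d = {"x": 12, "val": 30, "item": 49}` → d = {'x': 12, 'val': 30, 'item': 49}
`value = d["x"] + d["val"] + d["item"]` → value = 91
So value = 91

Answer: 91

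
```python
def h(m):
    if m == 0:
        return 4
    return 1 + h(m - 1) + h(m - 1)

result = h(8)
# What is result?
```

h(m) = 1 + 2·h(m-1), h(0)=4. Closed form: (4+1)·2^8 - 1 = 1279.

Answer: 1279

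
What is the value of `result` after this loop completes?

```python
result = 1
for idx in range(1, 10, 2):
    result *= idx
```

Product of 1, 3, 5, ... up to 9
`result` takes the values: 1 → 3 → 15 → 105 → 945

Answer: 945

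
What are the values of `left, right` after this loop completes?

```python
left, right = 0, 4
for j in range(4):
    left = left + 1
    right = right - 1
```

left goes 0→4, right goes 4→0
`left, right` takes the values: (0, 4) → (1, 4) → (1, 3) → (2, 3) → (2, 2) → (3, 2) → (3, 1) → (4, 1) → (4, 0)

Answer: 4, 0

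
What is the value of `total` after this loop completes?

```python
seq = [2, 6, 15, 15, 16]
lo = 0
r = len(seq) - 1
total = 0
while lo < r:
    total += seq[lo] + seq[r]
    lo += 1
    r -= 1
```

Sum of pairs from ends
`total` takes the values: 0 → 18 → 39

Answer: 39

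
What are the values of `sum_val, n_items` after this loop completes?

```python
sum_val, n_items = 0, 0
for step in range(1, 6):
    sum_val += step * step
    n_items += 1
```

Sum of squares and count
`sum_val, n_items` takes the values: (0, 0) → (1, 0) → (1, 1) → (5, 1) → (5, 2) → (14, 2) → (14, 3) → (30, 3) → (30, 4) → (55, 4) → (55, 5)

Answer: 55, 5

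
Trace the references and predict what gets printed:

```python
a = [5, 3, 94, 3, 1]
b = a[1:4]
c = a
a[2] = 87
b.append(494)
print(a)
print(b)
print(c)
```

Key concept: slice vs alias.
Step by step:
`a = [5, 3, 94, 3, 1]` → a = [5, 3, 94, 3, 1]
`b = a[1:4]` → b = [3, 94, 3]
`c = a` → c = [5, 3, 94, 3, 1] (same object as a)
`a[2] = 87` → a = [5, 3, 87, 3, 1] (same object as c); c = [5, 3, 87, 3, 1] (same object as a)
`b.append(494)` → b = [3, 94, 3, 494]
`print(a)` → prints [5, 3, 87, 3, 1]
`print(b)` → prints [3, 94, 3, 494]
`print(c)` → prints [5, 3, 87, 3, 1]

Answer:
[5, 3, 87, 3, 1]
[3, 94, 3, 494]
[5, 3, 87, 3, 1]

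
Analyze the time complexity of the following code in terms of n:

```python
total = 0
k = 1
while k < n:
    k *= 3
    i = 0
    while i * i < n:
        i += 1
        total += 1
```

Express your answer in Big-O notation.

Each loop level contributes: log n × √n. Multiplying the contributions gives O(√n log n).

Answer: O(√n log n)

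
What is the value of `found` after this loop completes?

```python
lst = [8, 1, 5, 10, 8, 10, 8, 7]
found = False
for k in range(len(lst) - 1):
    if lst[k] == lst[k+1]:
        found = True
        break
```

Check consecutive duplicates in [8, 1, 5, 10, 8, 10, 8, 7]
`found` takes the values: False

Answer: False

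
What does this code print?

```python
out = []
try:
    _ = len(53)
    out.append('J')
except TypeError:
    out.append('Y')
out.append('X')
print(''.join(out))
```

Execution trace: 'Y' (except TypeError) → 'X' (after the try/except). Output: YX

Answer: YX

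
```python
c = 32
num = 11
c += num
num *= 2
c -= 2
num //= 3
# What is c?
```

Trace:
`c = 32` → c = 32
`num = 11` → num = 11
`c += num` → c = 43
`num *= 2` → num = 22
`c -= 2` → c = 41
`num //= 3` → num = 7
So c = 41

Answer: 41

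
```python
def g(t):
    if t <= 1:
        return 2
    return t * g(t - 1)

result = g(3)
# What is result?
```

g(3) = 3 * 2 * 2 = 12

Answer: 12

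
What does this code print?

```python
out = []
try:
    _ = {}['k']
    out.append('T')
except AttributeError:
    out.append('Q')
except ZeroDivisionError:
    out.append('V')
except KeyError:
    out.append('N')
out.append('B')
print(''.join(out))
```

Execution trace: 'N' (except KeyError) → 'B' (after the try/except). Output: NB

Answer: NB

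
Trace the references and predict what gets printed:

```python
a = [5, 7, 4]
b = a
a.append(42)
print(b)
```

Key concept: basic list aliasing.
Step by step:
`a = [5, 7, 4]` → a = [5, 7, 4]
`b = a` → b = [5, 7, 4] (same object as a)
`a.append(42)` → a = [5, 7, 4, 42] (same object as b); b = [5, 7, 4, 42] (same object as a)
`print(b)` → prints [5, 7, 4, 42]

Answer: [5, 7, 4, 42]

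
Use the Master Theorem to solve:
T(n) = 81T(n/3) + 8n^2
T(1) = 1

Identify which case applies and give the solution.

a=81, b=3, f(n)=8n^2. log_3(81) = 4. Since c=2 < 4, Case 1 applies: T(n) = Θ(n^log_b(a)) = O(n^4).

Answer: O(n^4) - Case 1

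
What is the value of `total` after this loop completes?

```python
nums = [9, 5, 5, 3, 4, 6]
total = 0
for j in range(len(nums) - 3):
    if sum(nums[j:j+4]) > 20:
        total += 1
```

Count windows with sum > 20
`total` takes the values: 0 → 1

Answer: 1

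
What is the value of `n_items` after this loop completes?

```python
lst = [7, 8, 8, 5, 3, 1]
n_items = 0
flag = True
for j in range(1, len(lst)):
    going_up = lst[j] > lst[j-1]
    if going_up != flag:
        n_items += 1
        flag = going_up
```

Count direction changes in [7, 8, 8, 5, 3, 1]
`n_items` takes the values: 0 → 1

Answer: 1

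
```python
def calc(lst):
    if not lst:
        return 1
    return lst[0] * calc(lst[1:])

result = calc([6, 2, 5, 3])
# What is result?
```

Product over [6, 2, 5, 3] = 6 * 2 * 5 * 3 = 180

Answer: 180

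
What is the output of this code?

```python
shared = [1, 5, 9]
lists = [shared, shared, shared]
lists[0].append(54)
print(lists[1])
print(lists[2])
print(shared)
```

Key concept: list of same reference.
Step by step:
`shared = [1, 5, 9]` → shared = [1, 5, 9]
`lists = [shared, shared, shared]` → lists = [[1, 5, 9], [1, 5, 9], [1, 5, 9]]
`lists[0].append(54)` → shared = [1, 5, 9, 54]; lists = [[1, 5, 9, 54], [1, 5, 9, 54], [1, 5, 9, 54]]
`print(lists[1])` → prints [1, 5, 9, 54]
`print(lists[2])` → prints [1, 5, 9, 54]
`print(shared)` → prints [1, 5, 9, 54]

Answer:
[1, 5, 9, 54]
[1, 5, 9, 54]
[1, 5, 9, 54]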